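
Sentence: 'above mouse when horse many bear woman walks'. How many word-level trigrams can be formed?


Word trigrams from [8] words:
  Trigram 1: (above mouse when)
  Trigram 2: (mouse when horse)
  Trigram 3: (when horse many)
  Trigram 4: (horse many bear)
  Trigram 5: (many bear woman)
  Trigram 6: (bear woman walks)
Total word trigrams: 8 - 2 = 6

6


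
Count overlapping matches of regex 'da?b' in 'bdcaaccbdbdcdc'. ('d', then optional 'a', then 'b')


Pattern: da?b means 'd', then optional 'a', then 'b'.
Scanning 'bdcaaccbdbdcdc' position-by-position:
  Pos 0: window 'bdc' -> no
  Pos 1: window 'dca' -> no
  Pos 2: window 'caa' -> no
  Pos 3: window 'aac' -> no
  Pos 4: window 'acc' -> no
  Pos 5: window 'ccb' -> no
  Pos 6: window 'cbd' -> no
  Pos 7: window 'bdb' -> no
  Pos 8: window 'dbd' -> MATCH
  Pos 9: window 'bdc' -> no
  Pos 10: window 'dcd' -> no
  Pos 11: window 'cdc' -> no
  Pos 12: window 'dc' -> no
  Pos 13: window 'c' -> no
Total matches: 1

1


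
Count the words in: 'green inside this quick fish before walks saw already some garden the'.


Counting words by splitting on spaces:
  Word 1: 'green'
  Word 2: 'inside'
  Word 3: 'this'
  Word 4: 'quick'
  Word 5: 'fish'
  Word 6: 'before'
  Word 7: 'walks'
  Word 8: 'saw'
  Word 9: 'already'
  Word 10: 'some'
  Word 11: 'garden'
  Word 12: 'the'
Total words: 12

12


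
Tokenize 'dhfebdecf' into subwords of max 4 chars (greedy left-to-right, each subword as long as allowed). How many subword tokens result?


'dhfebdecf' has 9 characters.
Chunking with max size 4:
  Chunk 1: 'dhfe' (positions 0-3)
  Chunk 2: 'bdec' (positions 4-7)
  Chunk 3: 'f' (positions 8-8)
Total chunks: ceil(9 / 4) = 3

3


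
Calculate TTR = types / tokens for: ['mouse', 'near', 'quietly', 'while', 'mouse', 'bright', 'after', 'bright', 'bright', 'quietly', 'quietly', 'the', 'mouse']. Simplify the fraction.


Tokens: 13
Unique types: ('after', 'bright', 'mouse', 'near', 'quietly', 'the', 'while') = 7
TTR = 7/13
Already in lowest terms.

7/13


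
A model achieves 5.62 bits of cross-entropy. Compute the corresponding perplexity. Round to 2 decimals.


Perplexity formula: PP = 2^H
H = 5.62
PP = 2^5.62
Decompose: 2^5.62 = 2^5 * 2^0.62
2^5 = 32, 2^0.62 ~ 1.5368752
PP ~ 32 * 1.5368752 = 49.1800064
Rounded to 2 decimals: 49.18

49.18


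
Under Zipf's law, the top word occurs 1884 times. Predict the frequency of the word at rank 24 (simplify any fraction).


Zipf's law: freq(rank) = f1 / rank
f1 = 1884, rank = 24
freq = 1884 / 24
GCD(1884, 24) = 12
Simplified: 157/2

157/2


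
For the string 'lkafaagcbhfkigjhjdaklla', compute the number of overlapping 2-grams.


String 'lkafaagcbhfkigjhjdaklla' has length L = 23.
Number of overlapping n-grams = L - n + 1
Substituting: 23 - 2 + 1 = 22

22


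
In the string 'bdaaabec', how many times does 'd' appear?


Scanning 'bdaaabec' for 'd':
  Position 1: 'd' -> MATCH (count: 1)
Total occurrences of 'd': 1

1


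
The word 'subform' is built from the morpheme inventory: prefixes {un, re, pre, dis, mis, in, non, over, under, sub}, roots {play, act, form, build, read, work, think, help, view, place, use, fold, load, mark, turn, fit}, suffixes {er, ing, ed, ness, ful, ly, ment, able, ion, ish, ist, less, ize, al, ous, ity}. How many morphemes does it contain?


Segmenting 'subform' against the inventory:
  'sub' -> prefix (morpheme 1)
  'form' -> root (morpheme 2)
Total morphemes: 2

2


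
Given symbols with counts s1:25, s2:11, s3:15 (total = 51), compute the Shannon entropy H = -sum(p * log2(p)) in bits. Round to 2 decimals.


Computing entropy H = -sum(p_i * log2(p_i)):
  s1: p = 25/51 = 0.4902, -p*log2(p) = 0.5042
  s2: p = 11/51 = 0.2157, -p*log2(p) = 0.4773
  s3: p = 15/51 = 0.2941, -p*log2(p) = 0.5193
H = sum of terms = 1.5008
Rounded to 2 decimals: 1.50

1.50


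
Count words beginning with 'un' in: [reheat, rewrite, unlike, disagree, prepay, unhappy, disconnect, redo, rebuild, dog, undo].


Checking each word for prefix 'un':
  'reheat' -> no (count: 0)
  'rewrite' -> no (count: 0)
  'unlike' -> YES, starts with 'un' (count: 1)
  'disagree' -> no (count: 1)
  'prepay' -> no (count: 1)
  'unhappy' -> YES, starts with 'un' (count: 2)
  'disconnect' -> no (count: 2)
  'redo' -> no (count: 2)
  'rebuild' -> no (count: 2)
  'dog' -> no (count: 2)
  'undo' -> YES, starts with 'un' (count: 3)
Total with prefix 'un': 3

3


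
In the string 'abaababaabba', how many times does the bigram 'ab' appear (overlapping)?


Scanning 'abaababaabba' for bigram 'ab':
  Position 0: 'ab' -> MATCH
  Position 1: 'ba' -> no
  Position 2: 'aa' -> no
  Position 3: 'ab' -> MATCH
  Position 4: 'ba' -> no
  Position 5: 'ab' -> MATCH
  Position 6: 'ba' -> no
  Position 7: 'aa' -> no
  Position 8: 'ab' -> MATCH
  Position 9: 'bb' -> no
  Position 10: 'ba' -> no
Total matches: 4

4


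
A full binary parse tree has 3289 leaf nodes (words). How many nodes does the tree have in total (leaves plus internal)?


Leaf nodes (terminals): 3289
Internal nodes = n - 1 = 3289 - 1 = 3288
Total = leaves + internal = 3289 + 3288 = 6577

6577


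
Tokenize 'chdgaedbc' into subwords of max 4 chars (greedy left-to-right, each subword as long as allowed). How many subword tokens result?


'chdgaedbc' has 9 characters.
Chunking with max size 4:
  Chunk 1: 'chdg' (positions 0-3)
  Chunk 2: 'aedb' (positions 4-7)
  Chunk 3: 'c' (positions 8-8)
Total chunks: ceil(9 / 4) = 3

3


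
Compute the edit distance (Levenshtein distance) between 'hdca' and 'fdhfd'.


Building DP table for s1='hdca' (len 4) and s2='fdhfd' (len 5):
       f  d  h  f  d
    0  1  2  3  4  5
  h 1  1  2  2  3  4
  d 2  2  1  2  3  3
  c 3  3  2  2  3  4
  a 4  4  3  3  3  4
Edit distance = dp[4][5] = 4

4


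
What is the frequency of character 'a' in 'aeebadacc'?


Scanning 'aeebadacc' for 'a':
  Position 0: 'a' -> MATCH (count: 1)
  Position 4: 'a' -> MATCH (count: 2)
  Position 6: 'a' -> MATCH (count: 3)
Total occurrences of 'a': 3

3


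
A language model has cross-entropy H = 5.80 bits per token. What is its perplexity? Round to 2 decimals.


Perplexity formula: PP = 2^H
H = 5.80
PP = 2^5.80
Decompose: 2^5.80 = 2^5 * 2^0.80
2^5 = 32, 2^0.80 ~ 1.7411011
PP ~ 32 * 1.7411011 = 55.7152352
Rounded to 2 decimals: 55.72

55.72


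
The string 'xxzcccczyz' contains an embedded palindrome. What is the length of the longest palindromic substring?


Scanning 'xxzcccczyz' for palindromic substrings.
Substring at positions 2-7: 'zccccz'.
Check: reverse('zccccz') = 'zccccz' -> palindrome confirmed.
Neighbouring characters ('x' / 'y') break symmetry, so it cannot extend further.
No longer palindromic substring exists; longest length = 6

6


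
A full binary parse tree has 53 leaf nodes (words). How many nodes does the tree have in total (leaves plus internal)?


Leaf nodes (terminals): 53
Internal nodes = n - 1 = 53 - 1 = 52
Total = leaves + internal = 53 + 52 = 105

105


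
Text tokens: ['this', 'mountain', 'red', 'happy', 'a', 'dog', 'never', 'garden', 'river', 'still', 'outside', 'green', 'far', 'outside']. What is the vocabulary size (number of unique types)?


Listing all tokens and tracking unique types:
  Token 1: 'this' -> NEW (unique so far: 1)
  Token 2: 'mountain' -> NEW (unique so far: 2)
  Token 3: 'red' -> NEW (unique so far: 3)
  Token 4: 'happy' -> NEW (unique so far: 4)
  Token 5: 'a' -> NEW (unique so far: 5)
  Token 6: 'dog' -> NEW (unique so far: 6)
  Token 7: 'never' -> NEW (unique so far: 7)
  Token 8: 'garden' -> NEW (unique so far: 8)
  Token 9: 'river' -> NEW (unique so far: 9)
  Token 10: 'still' -> NEW (unique so far: 10)
  Token 11: 'outside' -> NEW (unique so far: 11)
  Token 12: 'green' -> NEW (unique so far: 12)
  Token 13: 'far' -> NEW (unique so far: 13)
  Token 14: 'outside' -> duplicate (unique so far: 13)
Unique types: ('a', 'dog', 'far', 'garden', 'green', 'happy', 'mountain', 'never', 'outside', 'red', 'river', 'still', 'this')
Vocabulary size: 13

13


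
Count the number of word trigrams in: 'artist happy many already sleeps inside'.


Word trigrams from [6] words:
  Trigram 1: (artist happy many)
  Trigram 2: (happy many already)
  Trigram 3: (many already sleeps)
  Trigram 4: (already sleeps inside)
Total word trigrams: 6 - 2 = 4

4


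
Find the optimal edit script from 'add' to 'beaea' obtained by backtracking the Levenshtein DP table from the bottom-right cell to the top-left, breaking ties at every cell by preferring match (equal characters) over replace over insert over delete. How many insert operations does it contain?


Edit distance = 4. Backtracking from cell (3, 5) with preference match > replace > insert > delete,
then listing the resulting alignment 'add' -> 'beaea' left to right:
  Step 1: insert 'b' [insertion #1]
  Step 2: insert 'e' [insertion #2]
  Step 3: keep 'a'
  Step 4: replace d->e
  Step 5: replace d->a
Total insertions: 2

2


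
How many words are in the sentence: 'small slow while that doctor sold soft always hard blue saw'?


Counting words by splitting on spaces:
  Word 1: 'small'
  Word 2: 'slow'
  Word 3: 'while'
  Word 4: 'that'
  Word 5: 'doctor'
  Word 6: 'sold'
  Word 7: 'soft'
  Word 8: 'always'
  Word 9: 'hard'
  Word 10: 'blue'
  Word 11: 'saw'
Total words: 11

11


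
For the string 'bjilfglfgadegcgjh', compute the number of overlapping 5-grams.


String 'bjilfglfgadegcgjh' has length L = 17.
Number of overlapping n-grams = L - n + 1
Substituting: 17 - 5 + 1 = 13

13


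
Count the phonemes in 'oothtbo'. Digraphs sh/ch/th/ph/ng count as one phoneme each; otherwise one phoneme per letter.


Parsing 'oothtbo' greedily, digraphs first:
  'o' -> vowel phoneme (phonemes so far: 1)
  'o' -> vowel phoneme (phonemes so far: 2)
  'th' -> digraph (1 consonant phoneme) (phonemes so far: 3)
  't' -> consonant phoneme (phonemes so far: 4)
  'b' -> consonant phoneme (phonemes so far: 5)
  'o' -> vowel phoneme (phonemes so far: 6)
Total phonemes: 6

6


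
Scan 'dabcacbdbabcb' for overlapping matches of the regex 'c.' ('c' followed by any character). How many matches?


Pattern: c. means 'c' followed by any character.
Scanning 'dabcacbdbabcb' position-by-position:
  Pos 0: window 'da' -> no
  Pos 1: window 'ab' -> no
  Pos 2: window 'bc' -> no
  Pos 3: window 'ca' -> MATCH
  Pos 4: window 'ac' -> no
  Pos 5: window 'cb' -> MATCH
  Pos 6: window 'bd' -> no
  Pos 7: window 'db' -> no
  Pos 8: window 'ba' -> no
  Pos 9: window 'ab' -> no
  Pos 10: window 'bc' -> no
  Pos 11: window 'cb' -> MATCH
  Pos 12: window 'b' -> no
Total matches: 3

3


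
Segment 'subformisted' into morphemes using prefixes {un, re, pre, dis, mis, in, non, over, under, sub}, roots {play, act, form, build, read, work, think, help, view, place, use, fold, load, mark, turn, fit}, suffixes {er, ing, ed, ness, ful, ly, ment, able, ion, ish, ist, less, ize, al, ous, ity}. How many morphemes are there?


Segmenting 'subformisted' against the inventory:
  'sub' -> prefix (morpheme 1)
  'form' -> root (morpheme 2)
  'ist' -> suffix (morpheme 3)
  'ed' -> suffix (morpheme 4)
Total morphemes: 4

4


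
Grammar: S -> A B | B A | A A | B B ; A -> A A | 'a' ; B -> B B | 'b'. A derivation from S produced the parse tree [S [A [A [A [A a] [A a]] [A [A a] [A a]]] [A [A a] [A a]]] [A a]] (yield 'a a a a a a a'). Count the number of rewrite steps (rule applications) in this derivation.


Every bracketed nonterminal node [X ...] in the tree is produced by exactly one rule application.
Reading the tree off as a leftmost derivation:
  Step 1: S  =>  A A   (applied S -> A A)
  Step 2: A A  =>  A A A   (applied A -> A A)
  Step 3: A A A  =>  A A A A   (applied A -> A A)
  Step 4: A A A A  =>  A A A A A   (applied A -> A A)
  Step 5: A A A A A  =>  a A A A A   (applied A -> a)
  Step 6: a A A A A  =>  a a A A A   (applied A -> a)
  Step 7: a a A A A  =>  a a A A A A   (applied A -> A A)
  Step 8: a a A A A A  =>  a a a A A A   (applied A -> a)
  Step 9: a a a A A A  =>  a a a a A A   (applied A -> a)
  Step 10: a a a a A A  =>  a a a a A A A   (applied A -> A A)
  Step 11: a a a a A A A  =>  a a a a a A A   (applied A -> a)
  Step 12: a a a a a A A  =>  a a a a a a A   (applied A -> a)
  Step 13: a a a a a a A  =>  a a a a a a a   (applied A -> a)
Final yield: a a a a a a a
Total rewrite steps: 13

13


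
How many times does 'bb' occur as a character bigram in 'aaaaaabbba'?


Scanning 'aaaaaabbba' for bigram 'bb':
  Position 0: 'aa' -> no
  Position 1: 'aa' -> no
  Position 2: 'aa' -> no
  Position 3: 'aa' -> no
  Position 4: 'aa' -> no
  Position 5: 'ab' -> no
  Position 6: 'bb' -> MATCH
  Position 7: 'bb' -> MATCH
  Position 8: 'ba' -> no
Total matches: 2

2


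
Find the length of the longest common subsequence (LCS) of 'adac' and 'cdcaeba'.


DP table for LCS of 'adac' and 'cdcaeba':
       c  d  c  a  e  b  a
    0  0  0  0  0  0  0  0
  a 0  0  0  0  1  1  1  1
  d 0  0  1  1  1  1  1  1
  a 0  0  1  1  2  2  2  2
  c 0  1  1  2  2  2  2  2
LCS: 'aa'
LCS length = 2

2


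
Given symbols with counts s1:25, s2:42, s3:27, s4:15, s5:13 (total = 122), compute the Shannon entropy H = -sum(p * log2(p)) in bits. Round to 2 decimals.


Computing entropy H = -sum(p_i * log2(p_i)):
  s1: p = 25/122 = 0.2049, -p*log2(p) = 0.4686
  s2: p = 42/122 = 0.3443, -p*log2(p) = 0.5296
  s3: p = 27/122 = 0.2213, -p*log2(p) = 0.4815
  s4: p = 15/122 = 0.1230, -p*log2(p) = 0.3718
  s5: p = 13/122 = 0.1066, -p*log2(p) = 0.3442
H = sum of terms = 2.1957
Rounded to 2 decimals: 2.20

2.20


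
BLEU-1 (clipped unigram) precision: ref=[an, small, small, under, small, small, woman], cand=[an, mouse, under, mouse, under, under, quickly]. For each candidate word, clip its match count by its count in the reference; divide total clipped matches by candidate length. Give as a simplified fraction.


Reference word counts: {'an': 1, 'small': 4, 'under': 1, 'woman': 1}
Checking each candidate word (with clipping):
  'an' -> in reference (ref count 1, used 1/1) -> match (matches: 1)
  'mouse' -> not in reference -> no match (matches: 1)
  'under' -> in reference (ref count 1, used 1/1) -> match (matches: 2)
  'mouse' -> not in reference -> no match (matches: 2)
  'under' -> ref count 1 already used up (1/1) -> clipped, no match (matches: 2)
  'under' -> ref count 1 already used up (1/1) -> clipped, no match (matches: 2)
  'quickly' -> not in reference -> no match (matches: 2)
Clipped matches: 2, Candidate length: 7
Precision = 2/7

2/7


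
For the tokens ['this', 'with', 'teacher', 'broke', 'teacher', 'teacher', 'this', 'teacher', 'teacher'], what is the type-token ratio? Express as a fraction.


Tokens: 9
Unique types: ('broke', 'teacher', 'this', 'with') = 4
TTR = 4/9
Already in lowest terms.

4/9


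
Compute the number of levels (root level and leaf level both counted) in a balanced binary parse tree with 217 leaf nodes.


In a balanced binary tree with n leaves the deepest leaf is ceil(log2(n)) edges below the root,
so counting node levels inclusive of root and leaves gives ceil(log2(n)) + 1 levels.
log2(217) = 7.7616
ceil(7.7616) = 8
levels = 8 + 1 = 9

9


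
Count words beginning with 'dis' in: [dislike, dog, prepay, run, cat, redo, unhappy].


Checking each word for prefix 'dis':
  'dislike' -> YES, starts with 'dis' (count: 1)
  'dog' -> no (count: 1)
  'prepay' -> no (count: 1)
  'run' -> no (count: 1)
  'cat' -> no (count: 1)
  'redo' -> no (count: 1)
  'unhappy' -> no (count: 1)
Total with prefix 'dis': 1

1


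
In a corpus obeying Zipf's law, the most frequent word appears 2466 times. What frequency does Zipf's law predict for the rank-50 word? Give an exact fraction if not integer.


Zipf's law: freq(rank) = f1 / rank
f1 = 2466, rank = 50
freq = 2466 / 50
GCD(2466, 50) = 2
Simplified: 1233/25

1233/25


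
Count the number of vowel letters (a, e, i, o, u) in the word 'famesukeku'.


Scanning each character of 'famesukeku':
  Position 1: 'f' -> consonant (running count: 0)
  Position 2: 'a' -> vowel (running count: 1)
  Position 3: 'm' -> consonant (running count: 1)
  Position 4: 'e' -> vowel (running count: 2)
  Position 5: 's' -> consonant (running count: 2)
  Position 6: 'u' -> vowel (running count: 3)
  Position 7: 'k' -> consonant (running count: 3)
  Position 8: 'e' -> vowel (running count: 4)
  Position 9: 'k' -> consonant (running count: 4)
  Position 10: 'u' -> vowel (running count: 5)
Total vowels: 5

5


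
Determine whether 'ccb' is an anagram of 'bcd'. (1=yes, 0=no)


Sort characters of 'ccb': 'bcc'
Sort characters of 'bcd': 'bcd'
Sorted forms differ -> they are NOT anagrams
Result: 0

0


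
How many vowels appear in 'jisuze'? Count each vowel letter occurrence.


Scanning each character of 'jisuze':
  Position 1: 'j' -> consonant (running count: 0)
  Position 2: 'i' -> vowel (running count: 1)
  Position 3: 's' -> consonant (running count: 1)
  Position 4: 'u' -> vowel (running count: 2)
  Position 5: 'z' -> consonant (running count: 2)
  Position 6: 'e' -> vowel (running count: 3)
Total vowels: 3

3


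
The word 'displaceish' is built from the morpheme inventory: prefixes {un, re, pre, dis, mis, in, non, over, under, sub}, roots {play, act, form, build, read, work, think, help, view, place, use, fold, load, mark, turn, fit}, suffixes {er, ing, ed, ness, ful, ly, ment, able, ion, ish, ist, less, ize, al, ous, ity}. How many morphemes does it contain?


Segmenting 'displaceish' against the inventory:
  'dis' -> prefix (morpheme 1)
  'place' -> root (morpheme 2)
  'ish' -> suffix (morpheme 3)
Total morphemes: 3

3


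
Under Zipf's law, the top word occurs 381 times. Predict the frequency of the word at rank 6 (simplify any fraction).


Zipf's law: freq(rank) = f1 / rank
f1 = 381, rank = 6
freq = 381 / 6
GCD(381, 6) = 3
Simplified: 127/2

127/2


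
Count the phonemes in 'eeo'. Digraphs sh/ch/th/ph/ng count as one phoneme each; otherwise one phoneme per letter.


Parsing 'eeo' greedily, digraphs first:
  'e' -> vowel phoneme (phonemes so far: 1)
  'e' -> vowel phoneme (phonemes so far: 2)
  'o' -> vowel phoneme (phonemes so far: 3)
Total phonemes: 3

3


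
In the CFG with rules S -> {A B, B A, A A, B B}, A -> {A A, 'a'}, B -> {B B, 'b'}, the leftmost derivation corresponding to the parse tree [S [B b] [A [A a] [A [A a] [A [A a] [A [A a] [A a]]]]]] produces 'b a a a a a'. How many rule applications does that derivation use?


Every bracketed nonterminal node [X ...] in the tree is produced by exactly one rule application.
Reading the tree off as a leftmost derivation:
  Step 1: S  =>  B A   (applied S -> B A)
  Step 2: B A  =>  b A   (applied B -> b)
  Step 3: b A  =>  b A A   (applied A -> A A)
  Step 4: b A A  =>  b a A   (applied A -> a)
  Step 5: b a A  =>  b a A A   (applied A -> A A)
  Step 6: b a A A  =>  b a a A   (applied A -> a)
  Step 7: b a a A  =>  b a a A A   (applied A -> A A)
  Step 8: b a a A A  =>  b a a a A   (applied A -> a)
  Step 9: b a a a A  =>  b a a a A A   (applied A -> A A)
  Step 10: b a a a A A  =>  b a a a a A   (applied A -> a)
  Step 11: b a a a a A  =>  b a a a a a   (applied A -> a)
Final yield: b a a a a a
Total rewrite steps: 11

11


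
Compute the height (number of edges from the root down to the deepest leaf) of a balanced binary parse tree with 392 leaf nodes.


In a balanced binary tree with n leaves the deepest leaf is ceil(log2(n)) edges below the root.
log2(392) = 8.6147
ceil(8.6147) = 9
height (edges) = 9

9


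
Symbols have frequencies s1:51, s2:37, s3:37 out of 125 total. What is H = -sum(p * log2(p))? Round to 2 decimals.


Computing entropy H = -sum(p_i * log2(p_i)):
  s1: p = 51/125 = 0.4080, -p*log2(p) = 0.5277
  s2: p = 37/125 = 0.2960, -p*log2(p) = 0.5199
  s3: p = 37/125 = 0.2960, -p*log2(p) = 0.5199
H = sum of terms = 1.5675
Rounded to 2 decimals: 1.57

1.57


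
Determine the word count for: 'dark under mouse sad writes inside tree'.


Counting words by splitting on spaces:
  Word 1: 'dark'
  Word 2: 'under'
  Word 3: 'mouse'
  Word 4: 'sad'
  Word 5: 'writes'
  Word 6: 'inside'
  Word 7: 'tree'
Total words: 7

7


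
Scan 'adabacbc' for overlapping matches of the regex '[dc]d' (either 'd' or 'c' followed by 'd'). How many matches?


Pattern: [dc]d means either 'd' or 'c' followed by 'd'.
Scanning 'adabacbc' position-by-position:
  Pos 0: window 'ad' -> no
  Pos 1: window 'da' -> no
  Pos 2: window 'ab' -> no
  Pos 3: window 'ba' -> no
  Pos 4: window 'ac' -> no
  Pos 5: window 'cb' -> no
  Pos 6: window 'bc' -> no
  Pos 7: window 'c' -> no
Total matches: 0

0


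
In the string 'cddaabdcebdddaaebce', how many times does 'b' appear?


Scanning 'cddaabdcebdddaaebce' for 'b':
  Position 5: 'b' -> MATCH (count: 1)
  Position 9: 'b' -> MATCH (count: 2)
  Position 16: 'b' -> MATCH (count: 3)
Total occurrences of 'b': 3

3


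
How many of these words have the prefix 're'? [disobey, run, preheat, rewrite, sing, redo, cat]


Checking each word for prefix 're':
  'disobey' -> no (count: 0)
  'run' -> no (count: 0)
  'preheat' -> no (count: 0)
  'rewrite' -> YES, starts with 're' (count: 1)
  'sing' -> no (count: 1)
  'redo' -> YES, starts with 're' (count: 2)
  'cat' -> no (count: 2)
Total with prefix 're': 2

2


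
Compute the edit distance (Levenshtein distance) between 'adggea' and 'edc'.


Building DP table for s1='adggea' (len 6) and s2='edc' (len 3):
       e  d  c
    0  1  2  3
  a 1  1  2  3
  d 2  2  1  2
  g 3  3  2  2
  g 4  4  3  3
  e 5  4  4  4
  a 6  5  5  5
Edit distance = dp[6][3] = 5

5


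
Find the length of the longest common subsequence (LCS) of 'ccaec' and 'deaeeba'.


DP table for LCS of 'ccaec' and 'deaeeba':
       d  e  a  e  e  b  a
    0  0  0  0  0  0  0  0
  c 0  0  0  0  0  0  0  0
  c 0  0  0  0  0  0  0  0
  a 0  0  0  1  1  1  1  1
  e 0  0  1  1  2  2  2  2
  c 0  0  1  1  2  2  2  2
LCS: 'ae'
LCS length = 2

2


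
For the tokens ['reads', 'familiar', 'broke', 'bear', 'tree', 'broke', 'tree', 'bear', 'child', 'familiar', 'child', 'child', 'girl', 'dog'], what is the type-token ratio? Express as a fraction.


Tokens: 14
Unique types: ('bear', 'broke', 'child', 'dog', 'familiar', 'girl', 'reads', 'tree') = 8
TTR = 8/14
Simplify: divide both by 2 -> 4/7
TTR = 4/7

4/7


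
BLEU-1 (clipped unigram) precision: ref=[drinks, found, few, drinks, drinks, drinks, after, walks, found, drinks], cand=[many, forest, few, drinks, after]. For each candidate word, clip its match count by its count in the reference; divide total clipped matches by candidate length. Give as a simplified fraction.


Reference word counts: {'after': 1, 'drinks': 5, 'few': 1, 'found': 2, 'walks': 1}
Checking each candidate word (with clipping):
  'many' -> not in reference -> no match (matches: 0)
  'forest' -> not in reference -> no match (matches: 0)
  'few' -> in reference (ref count 1, used 1/1) -> match (matches: 1)
  'drinks' -> in reference (ref count 5, used 1/5) -> match (matches: 2)
  'after' -> in reference (ref count 1, used 1/1) -> match (matches: 3)
Clipped matches: 3, Candidate length: 5
Precision = 3/5

3/5


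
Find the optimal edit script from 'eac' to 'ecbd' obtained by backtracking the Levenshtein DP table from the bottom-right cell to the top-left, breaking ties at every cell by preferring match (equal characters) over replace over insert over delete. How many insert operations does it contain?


Edit distance = 3. Backtracking from cell (3, 4) with preference match > replace > insert > delete,
then listing the resulting alignment 'eac' -> 'ecbd' left to right:
  Step 1: keep 'e'
  Step 2: insert 'c' [insertion #1]
  Step 3: replace a->b
  Step 4: replace c->d
Total insertions: 1

1


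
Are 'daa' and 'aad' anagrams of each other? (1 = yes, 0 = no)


Sort characters of 'daa': 'aad'
Sort characters of 'aad': 'aad'
Sorted forms match -> they ARE anagrams
Result: 1

1


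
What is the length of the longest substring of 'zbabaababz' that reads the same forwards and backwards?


Scanning 'zbabaababz' for palindromic substrings.
Substring at positions 0-9: 'zbabaababz'.
Check: reverse('zbabaababz') = 'zbabaababz' -> palindrome confirmed.
No longer palindromic substring exists; longest length = 10

10


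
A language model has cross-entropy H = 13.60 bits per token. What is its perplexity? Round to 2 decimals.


Perplexity formula: PP = 2^H
H = 13.60
PP = 2^13.60
Decompose: 2^13.60 = 2^13 * 2^0.60
2^13 = 8192, 2^0.60 ~ 1.5157166
PP ~ 8192 * 1.5157166 = 12416.7503872
Rounded to 2 decimals: 12416.75

12416.75


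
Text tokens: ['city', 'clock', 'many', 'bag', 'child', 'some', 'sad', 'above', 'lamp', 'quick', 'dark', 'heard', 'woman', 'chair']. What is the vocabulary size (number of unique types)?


Listing all tokens and tracking unique types:
  Token 1: 'city' -> NEW (unique so far: 1)
  Token 2: 'clock' -> NEW (unique so far: 2)
  Token 3: 'many' -> NEW (unique so far: 3)
  Token 4: 'bag' -> NEW (unique so far: 4)
  Token 5: 'child' -> NEW (unique so far: 5)
  Token 6: 'some' -> NEW (unique so far: 6)
  Token 7: 'sad' -> NEW (unique so far: 7)
  Token 8: 'above' -> NEW (unique so far: 8)
  Token 9: 'lamp' -> NEW (unique so far: 9)
  Token 10: 'quick' -> NEW (unique so far: 10)
  Token 11: 'dark' -> NEW (unique so far: 11)
  Token 12: 'heard' -> NEW (unique so far: 12)
  Token 13: 'woman' -> NEW (unique so far: 13)
  Token 14: 'chair' -> NEW (unique so far: 14)
Unique types: ('above', 'bag', 'chair', 'child', 'city', 'clock', 'dark', 'heard', 'lamp', 'many', 'quick', 'sad', 'some', 'woman')
Vocabulary size: 14

14


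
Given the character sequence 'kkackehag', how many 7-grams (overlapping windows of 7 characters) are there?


String 'kkackehag' has length L = 9.
Number of overlapping n-grams = L - n + 1
Substituting: 9 - 7 + 1 = 3

3


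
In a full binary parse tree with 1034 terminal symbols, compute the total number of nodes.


Leaf nodes (terminals): 1034
Internal nodes = n - 1 = 1034 - 1 = 1033
Total = leaves + internal = 1034 + 1033 = 2067

2067


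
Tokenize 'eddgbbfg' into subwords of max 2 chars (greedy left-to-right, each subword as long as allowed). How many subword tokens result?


'eddgbbfg' has 8 characters.
Chunking with max size 2:
  Chunk 1: 'ed' (positions 0-1)
  Chunk 2: 'dg' (positions 2-3)
  Chunk 3: 'bb' (positions 4-5)
  Chunk 4: 'fg' (positions 6-7)
Total chunks: ceil(8 / 2) = 4

4


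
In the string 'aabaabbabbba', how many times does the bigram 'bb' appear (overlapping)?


Scanning 'aabaabbabbba' for bigram 'bb':
  Position 0: 'aa' -> no
  Position 1: 'ab' -> no
  Position 2: 'ba' -> no
  Position 3: 'aa' -> no
  Position 4: 'ab' -> no
  Position 5: 'bb' -> MATCH
  Position 6: 'ba' -> no
  Position 7: 'ab' -> no
  Position 8: 'bb' -> MATCH
  Position 9: 'bb' -> MATCH
  Position 10: 'ba' -> no
Total matches: 3

3


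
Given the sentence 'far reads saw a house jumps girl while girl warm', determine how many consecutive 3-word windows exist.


Word trigrams from [10] words:
  Trigram 1: (far reads saw)
  Trigram 2: (reads saw a)
  Trigram 3: (saw a house)
  Trigram 4: (a house jumps)
  Trigram 5: (house jumps girl)
  Trigram 6: (jumps girl while)
  Trigram 7: (girl while girl)
  Trigram 8: (while girl warm)
Total word trigrams: 10 - 2 = 8

8


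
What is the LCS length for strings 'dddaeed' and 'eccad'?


DP table for LCS of 'dddaeed' and 'eccad':
       e  c  c  a  d
    0  0  0  0  0  0
  d 0  0  0  0  0  1
  d 0  0  0  0  0  1
  d 0  0  0  0  0  1
  a 0  0  0  0  1  1
  e 0  1  1  1  1  1
  e 0  1  1  1  1  1
  d 0  1  1  1  1  2
LCS: 'ad'
LCS length = 2

2


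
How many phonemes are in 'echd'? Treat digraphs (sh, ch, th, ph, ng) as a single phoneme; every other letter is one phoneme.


Parsing 'echd' greedily, digraphs first:
  'e' -> vowel phoneme (phonemes so far: 1)
  'ch' -> digraph (1 consonant phoneme) (phonemes so far: 2)
  'd' -> consonant phoneme (phonemes so far: 3)
Total phonemes: 3

3


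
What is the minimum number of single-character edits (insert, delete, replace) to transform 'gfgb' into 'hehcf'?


Building DP table for s1='gfgb' (len 4) and s2='hehcf' (len 5):
       h  e  h  c  f
    0  1  2  3  4  5
  g 1  1  2  3  4  5
  f 2  2  2  3  4  4
  g 3  3  3  3  4  5
  b 4  4  4  4  4  5
Edit distance = dp[4][5] = 5

5


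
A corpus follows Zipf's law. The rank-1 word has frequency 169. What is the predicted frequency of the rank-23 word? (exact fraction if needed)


Zipf's law: freq(rank) = f1 / rank
f1 = 169, rank = 23
freq = 169 / 23
GCD(169, 23) = 1
Simplified: 169/23

169/23


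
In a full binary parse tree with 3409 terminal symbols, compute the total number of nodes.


Leaf nodes (terminals): 3409
Internal nodes = n - 1 = 3409 - 1 = 3408
Total = leaves + internal = 3409 + 3408 = 6817

6817


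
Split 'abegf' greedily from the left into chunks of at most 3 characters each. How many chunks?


'abegf' has 5 characters.
Chunking with max size 3:
  Chunk 1: 'abe' (positions 0-2)
  Chunk 2: 'gf' (positions 3-4)
Total chunks: ceil(5 / 3) = 2

2


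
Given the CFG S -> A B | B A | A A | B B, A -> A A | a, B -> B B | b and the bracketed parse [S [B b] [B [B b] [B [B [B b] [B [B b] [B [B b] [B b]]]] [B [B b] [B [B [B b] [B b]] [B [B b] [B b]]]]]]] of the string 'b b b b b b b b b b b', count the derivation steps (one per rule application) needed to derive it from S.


Every bracketed nonterminal node [X ...] in the tree is produced by exactly one rule application.
Reading the tree off as a leftmost derivation:
  Step 1: S  =>  B B   (applied S -> B B)
  Step 2: B B  =>  b B   (applied B -> b)
  Step 3: b B  =>  b B B   (applied B -> B B)
  Step 4: b B B  =>  b b B   (applied B -> b)
  Step 5: b b B  =>  b b B B   (applied B -> B B)
  Step 6: b b B B  =>  b b B B B   (applied B -> B B)
  Step 7: b b B B B  =>  b b b B B   (applied B -> b)
  Step 8: b b b B B  =>  b b b B B B   (applied B -> B B)
  Step 9: b b b B B B  =>  b b b b B B   (applied B -> b)
  Step 10: b b b b B B  =>  b b b b B B B   (applied B -> B B)
  Step 11: b b b b B B B  =>  b b b b b B B   (applied B -> b)
  Step 12: b b b b b B B  =>  b b b b b b B   (applied B -> b)
  Step 13: b b b b b b B  =>  b b b b b b B B   (applied B -> B B)
  Step 14: b b b b b b B B  =>  b b b b b b b B   (applied B -> b)
  Step 15: b b b b b b b B  =>  b b b b b b b B B   (applied B -> B B)
  Step 16: b b b b b b b B B  =>  b b b b b b b B B B   (applied B -> B B)
  Step 17: b b b b b b b B B B  =>  b b b b b b b b B B   (applied B -> b)
  Step 18: b b b b b b b b B B  =>  b b b b b b b b b B   (applied B -> b)
  Step 19: b b b b b b b b b B  =>  b b b b b b b b b B B   (applied B -> B B)
  Step 20: b b b b b b b b b B B  =>  b b b b b b b b b b B   (applied B -> b)
  Step 21: b b b b b b b b b b B  =>  b b b b b b b b b b b   (applied B -> b)
Final yield: b b b b b b b b b b b
Total rewrite steps: 21

21


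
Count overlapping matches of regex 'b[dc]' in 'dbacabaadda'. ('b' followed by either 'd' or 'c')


Pattern: b[dc] means 'b' followed by either 'd' or 'c'.
Scanning 'dbacabaadda' position-by-position:
  Pos 0: window 'db' -> no
  Pos 1: window 'ba' -> no
  Pos 2: window 'ac' -> no
  Pos 3: window 'ca' -> no
  Pos 4: window 'ab' -> no
  Pos 5: window 'ba' -> no
  Pos 6: window 'aa' -> no
  Pos 7: window 'ad' -> no
  Pos 8: window 'dd' -> no
  Pos 9: window 'da' -> no
  Pos 10: window 'a' -> no
Total matches: 0

0


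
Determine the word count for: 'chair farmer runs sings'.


Counting words by splitting on spaces:
  Word 1: 'chair'
  Word 2: 'farmer'
  Word 3: 'runs'
  Word 4: 'sings'
Total words: 4

4


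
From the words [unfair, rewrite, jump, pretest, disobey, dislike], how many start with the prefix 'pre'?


Checking each word for prefix 'pre':
  'unfair' -> no (count: 0)
  'rewrite' -> no (count: 0)
  'jump' -> no (count: 0)
  'pretest' -> YES, starts with 'pre' (count: 1)
  'disobey' -> no (count: 1)
  'dislike' -> no (count: 1)
Total with prefix 'pre': 1

1


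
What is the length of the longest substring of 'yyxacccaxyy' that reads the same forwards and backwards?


Scanning 'yyxacccaxyy' for palindromic substrings.
Substring at positions 0-10: 'yyxacccaxyy'.
Check: reverse('yyxacccaxyy') = 'yyxacccaxyy' -> palindrome confirmed.
No longer palindromic substring exists; longest length = 11

11


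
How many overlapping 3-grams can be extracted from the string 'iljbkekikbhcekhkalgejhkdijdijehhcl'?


String 'iljbkekikbhcekhkalgejhkdijdijehhcl' has length L = 34.
Number of overlapping n-grams = L - n + 1
Substituting: 34 - 3 + 1 = 32

32


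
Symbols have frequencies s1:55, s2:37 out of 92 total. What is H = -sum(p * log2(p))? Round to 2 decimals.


Computing entropy H = -sum(p_i * log2(p_i)):
  s1: p = 55/92 = 0.5978, -p*log2(p) = 0.4437
  s2: p = 37/92 = 0.4022, -p*log2(p) = 0.5285
H = sum of terms = 0.9722
Rounded to 2 decimals: 0.97

0.97


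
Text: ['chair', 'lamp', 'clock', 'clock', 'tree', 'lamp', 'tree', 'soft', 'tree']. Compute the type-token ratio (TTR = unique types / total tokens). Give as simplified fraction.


Tokens: 9
Unique types: ('chair', 'clock', 'lamp', 'soft', 'tree') = 5
TTR = 5/9
Already in lowest terms.

5/9


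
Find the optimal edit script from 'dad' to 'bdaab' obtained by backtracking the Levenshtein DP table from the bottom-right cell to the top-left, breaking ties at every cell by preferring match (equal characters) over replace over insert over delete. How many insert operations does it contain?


Edit distance = 3. Backtracking from cell (3, 5) with preference match > replace > insert > delete,
then listing the resulting alignment 'dad' -> 'bdaab' left to right:
  Step 1: insert 'b' [insertion #1]
  Step 2: keep 'd'
  Step 3: insert 'a' [insertion #2]
  Step 4: keep 'a'
  Step 5: replace d->b
Total insertions: 2

2


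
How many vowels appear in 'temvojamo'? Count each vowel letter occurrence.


Scanning each character of 'temvojamo':
  Position 1: 't' -> consonant (running count: 0)
  Position 2: 'e' -> vowel (running count: 1)
  Position 3: 'm' -> consonant (running count: 1)
  Position 4: 'v' -> consonant (running count: 1)
  Position 5: 'o' -> vowel (running count: 2)
  Position 6: 'j' -> consonant (running count: 2)
  Position 7: 'a' -> vowel (running count: 3)
  Position 8: 'm' -> consonant (running count: 3)
  Position 9: 'o' -> vowel (running count: 4)
Total vowels: 4

4


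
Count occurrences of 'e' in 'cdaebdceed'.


Scanning 'cdaebdceed' for 'e':
  Position 3: 'e' -> MATCH (count: 1)
  Position 7: 'e' -> MATCH (count: 2)
  Position 8: 'e' -> MATCH (count: 3)
Total occurrences of 'e': 3

3


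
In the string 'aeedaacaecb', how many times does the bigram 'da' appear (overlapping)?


Scanning 'aeedaacaecb' for bigram 'da':
  Position 0: 'ae' -> no
  Position 1: 'ee' -> no
  Position 2: 'ed' -> no
  Position 3: 'da' -> MATCH
  Position 4: 'aa' -> no
  Position 5: 'ac' -> no
  Position 6: 'ca' -> no
  Position 7: 'ae' -> no
  Position 8: 'ec' -> no
  Position 9: 'cb' -> no
Total matches: 1

1


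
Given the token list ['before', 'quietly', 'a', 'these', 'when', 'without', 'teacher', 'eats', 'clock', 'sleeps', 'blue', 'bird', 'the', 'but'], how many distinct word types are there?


Listing all tokens and tracking unique types:
  Token 1: 'before' -> NEW (unique so far: 1)
  Token 2: 'quietly' -> NEW (unique so far: 2)
  Token 3: 'a' -> NEW (unique so far: 3)
  Token 4: 'these' -> NEW (unique so far: 4)
  Token 5: 'when' -> NEW (unique so far: 5)
  Token 6: 'without' -> NEW (unique so far: 6)
  Token 7: 'teacher' -> NEW (unique so far: 7)
  Token 8: 'eats' -> NEW (unique so far: 8)
  Token 9: 'clock' -> NEW (unique so far: 9)
  Token 10: 'sleeps' -> NEW (unique so far: 10)
  Token 11: 'blue' -> NEW (unique so far: 11)
  Token 12: 'bird' -> NEW (unique so far: 12)
  Token 13: 'the' -> NEW (unique so far: 13)
  Token 14: 'but' -> NEW (unique so far: 14)
Unique types: ('a', 'before', 'bird', 'blue', 'but', 'clock', 'eats', 'quietly', 'sleeps', 'teacher', 'the', 'these', 'when', 'without')
Vocabulary size: 14

14


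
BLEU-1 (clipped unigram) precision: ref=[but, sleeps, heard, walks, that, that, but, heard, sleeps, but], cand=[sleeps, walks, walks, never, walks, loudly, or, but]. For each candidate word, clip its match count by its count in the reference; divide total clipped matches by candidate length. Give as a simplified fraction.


Reference word counts: {'but': 3, 'heard': 2, 'sleeps': 2, 'that': 2, 'walks': 1}
Checking each candidate word (with clipping):
  'sleeps' -> in reference (ref count 2, used 1/2) -> match (matches: 1)
  'walks' -> in reference (ref count 1, used 1/1) -> match (matches: 2)
  'walks' -> ref count 1 already used up (1/1) -> clipped, no match (matches: 2)
  'never' -> not in reference -> no match (matches: 2)
  'walks' -> ref count 1 already used up (1/1) -> clipped, no match (matches: 2)
  'loudly' -> not in reference -> no match (matches: 2)
  'or' -> not in reference -> no match (matches: 2)
  'but' -> in reference (ref count 3, used 1/3) -> match (matches: 3)
Clipped matches: 3, Candidate length: 8
Precision = 3/8

3/8


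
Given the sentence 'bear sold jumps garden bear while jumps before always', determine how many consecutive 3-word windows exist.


Word trigrams from [9] words:
  Trigram 1: (bear sold jumps)
  Trigram 2: (sold jumps garden)
  Trigram 3: (jumps garden bear)
  Trigram 4: (garden bear while)
  Trigram 5: (bear while jumps)
  Trigram 6: (while jumps before)
  Trigram 7: (jumps before always)
Total word trigrams: 9 - 2 = 7

7


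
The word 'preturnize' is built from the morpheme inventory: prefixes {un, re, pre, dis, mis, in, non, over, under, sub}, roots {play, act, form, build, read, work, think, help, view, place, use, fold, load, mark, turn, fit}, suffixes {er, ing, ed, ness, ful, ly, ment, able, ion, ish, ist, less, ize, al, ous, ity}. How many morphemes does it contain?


Segmenting 'preturnize' against the inventory:
  'pre' -> prefix (morpheme 1)
  'turn' -> root (morpheme 2)
  'ize' -> suffix (morpheme 3)
Total morphemes: 3

3


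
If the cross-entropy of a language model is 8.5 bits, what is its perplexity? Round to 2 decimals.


Perplexity formula: PP = 2^H
H = 8.5
PP = 2^8.5
Decompose: 2^8.5 = 2^8 * 2^0.5 = 2^8 * sqrt(2)
2^8 = 256, sqrt(2) ~ 1.4142136
PP ~ 256 * 1.4142136 = 362.0386816
Rounded to 2 decimals: 362.04

362.04


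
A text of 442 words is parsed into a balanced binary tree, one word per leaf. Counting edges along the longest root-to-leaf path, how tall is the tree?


In a balanced binary tree with n leaves the deepest leaf is ceil(log2(n)) edges below the root.
log2(442) = 8.7879
ceil(8.7879) = 9
height (edges) = 9

9


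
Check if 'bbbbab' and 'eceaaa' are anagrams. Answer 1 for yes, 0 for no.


Sort characters of 'bbbbab': 'abbbbb'
Sort characters of 'eceaaa': 'aaacee'
Sorted forms differ -> they are NOT anagrams
Result: 0

0


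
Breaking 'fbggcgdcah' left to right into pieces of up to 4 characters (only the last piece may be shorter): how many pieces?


'fbggcgdcah' has 10 characters.
Chunking with max size 4:
  Chunk 1: 'fbgg' (positions 0-3)
  Chunk 2: 'cgdc' (positions 4-7)
  Chunk 3: 'ah' (positions 8-9)
Total chunks: ceil(10 / 4) = 3

3


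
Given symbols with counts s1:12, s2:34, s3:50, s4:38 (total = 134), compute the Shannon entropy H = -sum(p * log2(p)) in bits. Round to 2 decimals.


Computing entropy H = -sum(p_i * log2(p_i)):
  s1: p = 12/134 = 0.0896, -p*log2(p) = 0.3117
  s2: p = 34/134 = 0.2537, -p*log2(p) = 0.5020
  s3: p = 50/134 = 0.3731, -p*log2(p) = 0.5307
  s4: p = 38/134 = 0.2836, -p*log2(p) = 0.5156
H = sum of terms = 1.8600
Rounded to 2 decimals: 1.86

1.86


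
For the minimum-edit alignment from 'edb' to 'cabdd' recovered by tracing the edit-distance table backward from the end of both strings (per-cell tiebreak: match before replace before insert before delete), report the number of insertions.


Edit distance = 4. Backtracking from cell (3, 5) with preference match > replace > insert > delete,
then listing the resulting alignment 'edb' -> 'cabdd' left to right:
  Step 1: insert 'c' [insertion #1]
  Step 2: insert 'a' [insertion #2]
  Step 3: replace e->b
  Step 4: keep 'd'
  Step 5: replace b->d
Total insertions: 2

2
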